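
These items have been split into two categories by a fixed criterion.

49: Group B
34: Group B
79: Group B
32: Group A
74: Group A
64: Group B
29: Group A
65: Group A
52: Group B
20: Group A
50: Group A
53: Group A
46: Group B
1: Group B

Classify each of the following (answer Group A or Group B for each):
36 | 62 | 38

'Group A' ⟺ ≡ 2 (mod 3).

Group B, Group A, Group A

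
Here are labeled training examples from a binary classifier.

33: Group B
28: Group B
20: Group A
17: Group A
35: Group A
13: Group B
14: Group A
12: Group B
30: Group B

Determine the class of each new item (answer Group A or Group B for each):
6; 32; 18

Group B, Group A, Group B

Looking at the examples, the only property every 'Group A' case has and every 'Group B' case lacks is: ≡ 2 (mod 3).
Group B: 6, since 6 mod 3 = 0. Group A: 32, since 32 mod 3 = 2. Group B: 18, since 18 mod 3 = 0.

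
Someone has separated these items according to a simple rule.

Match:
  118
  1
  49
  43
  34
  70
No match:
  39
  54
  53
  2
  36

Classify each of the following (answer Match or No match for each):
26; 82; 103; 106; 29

Every 'Match' example satisfies: ≡ 1 (mod 3). None of the 'No match' examples do.

No match, Match, Match, Match, No match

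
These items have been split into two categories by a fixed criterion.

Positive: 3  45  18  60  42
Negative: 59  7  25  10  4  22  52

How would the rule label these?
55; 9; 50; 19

Negative, Positive, Negative, Negative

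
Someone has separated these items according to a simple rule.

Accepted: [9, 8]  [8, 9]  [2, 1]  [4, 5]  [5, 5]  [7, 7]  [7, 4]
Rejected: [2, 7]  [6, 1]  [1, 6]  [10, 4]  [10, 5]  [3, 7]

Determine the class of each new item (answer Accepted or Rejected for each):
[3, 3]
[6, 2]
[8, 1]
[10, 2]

Accepted, Rejected, Rejected, Rejected

The rule appears to be: |first − second| ≤ 3.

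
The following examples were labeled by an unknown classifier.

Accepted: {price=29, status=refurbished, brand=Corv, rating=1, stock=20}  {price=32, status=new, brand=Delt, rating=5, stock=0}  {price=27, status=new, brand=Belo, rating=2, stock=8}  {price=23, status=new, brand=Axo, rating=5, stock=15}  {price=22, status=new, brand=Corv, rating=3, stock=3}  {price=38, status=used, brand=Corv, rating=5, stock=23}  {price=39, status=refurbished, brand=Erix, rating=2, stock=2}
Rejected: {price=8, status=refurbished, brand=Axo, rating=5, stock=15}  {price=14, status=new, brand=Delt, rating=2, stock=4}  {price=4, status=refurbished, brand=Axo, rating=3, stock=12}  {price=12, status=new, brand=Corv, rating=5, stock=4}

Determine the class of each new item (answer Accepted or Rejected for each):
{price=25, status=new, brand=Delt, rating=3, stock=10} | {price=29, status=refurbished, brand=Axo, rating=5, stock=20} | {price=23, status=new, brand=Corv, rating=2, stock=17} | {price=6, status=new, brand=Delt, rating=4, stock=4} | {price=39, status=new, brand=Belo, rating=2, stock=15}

One predicate separates the groups cleanly: price ≥ 22.
{price=25, status=new, brand=Delt, rating=3, stock=10}: price = 25 — matches, so Accepted. {price=29, status=refurbished, brand=Axo, rating=5, stock=20}: price = 29 — matches, so Accepted. {price=23, status=new, brand=Corv, rating=2, stock=17}: price = 23 — matches, so Accepted. {price=6, status=new, brand=Delt, rating=4, stock=4}: price = 6 — does not satisfy this, so Rejected. {price=39, status=new, brand=Belo, rating=2, stock=15}: price = 39 — matches, so Accepted.

Accepted, Accepted, Accepted, Rejected, Accepted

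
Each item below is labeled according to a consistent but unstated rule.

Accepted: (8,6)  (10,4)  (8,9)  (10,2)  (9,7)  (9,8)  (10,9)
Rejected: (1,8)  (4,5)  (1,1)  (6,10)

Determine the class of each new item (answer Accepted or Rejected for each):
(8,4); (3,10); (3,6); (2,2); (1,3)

The classifier is using: first ≥ 7.
(8,4): first 8 — passes, so Accepted. (3,10): first 3 — does not pass, so Rejected. (3,6): first 3 — does not pass, so Rejected. (2,2): first 2 — does not pass, so Rejected. (1,3): first 1 — does not pass, so Rejected.

Accepted, Rejected, Rejected, Rejected, Rejected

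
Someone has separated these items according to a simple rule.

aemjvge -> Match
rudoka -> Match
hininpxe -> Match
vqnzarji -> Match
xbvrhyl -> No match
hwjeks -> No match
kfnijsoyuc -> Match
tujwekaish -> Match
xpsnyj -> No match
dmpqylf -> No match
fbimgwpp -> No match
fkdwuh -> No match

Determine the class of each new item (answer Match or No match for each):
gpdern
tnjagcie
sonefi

No match, Match, Match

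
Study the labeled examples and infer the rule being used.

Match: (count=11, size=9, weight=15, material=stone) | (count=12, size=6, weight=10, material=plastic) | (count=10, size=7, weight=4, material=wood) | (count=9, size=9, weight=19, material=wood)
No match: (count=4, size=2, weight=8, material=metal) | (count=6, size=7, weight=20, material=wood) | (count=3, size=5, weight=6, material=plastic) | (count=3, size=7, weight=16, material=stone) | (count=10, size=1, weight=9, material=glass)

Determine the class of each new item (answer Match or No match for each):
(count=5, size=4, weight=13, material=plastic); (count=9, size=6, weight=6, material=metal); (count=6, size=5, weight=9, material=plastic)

No match, Match, No match

The rule appears to be: size ≥ 2 AND count ≥ 9.
No match: (count=5, size=4, weight=13, material=plastic), since size = 4, count = 5.
Match: (count=9, size=6, weight=6, material=metal), since size = 6, count = 9.
No match: (count=6, size=5, weight=9, material=plastic), since size = 5, count = 6.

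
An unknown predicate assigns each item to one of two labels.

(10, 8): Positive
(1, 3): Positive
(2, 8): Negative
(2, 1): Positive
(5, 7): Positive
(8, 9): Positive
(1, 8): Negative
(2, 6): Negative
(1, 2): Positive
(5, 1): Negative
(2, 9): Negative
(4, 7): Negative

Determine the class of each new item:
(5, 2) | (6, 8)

Negative, Positive

Every 'Positive' example satisfies: |first − second| ≤ 2. None of the 'Negative' examples do.
(5, 2): Negative (|5−2| = 3). (6, 8): Positive (|6−8| = 2).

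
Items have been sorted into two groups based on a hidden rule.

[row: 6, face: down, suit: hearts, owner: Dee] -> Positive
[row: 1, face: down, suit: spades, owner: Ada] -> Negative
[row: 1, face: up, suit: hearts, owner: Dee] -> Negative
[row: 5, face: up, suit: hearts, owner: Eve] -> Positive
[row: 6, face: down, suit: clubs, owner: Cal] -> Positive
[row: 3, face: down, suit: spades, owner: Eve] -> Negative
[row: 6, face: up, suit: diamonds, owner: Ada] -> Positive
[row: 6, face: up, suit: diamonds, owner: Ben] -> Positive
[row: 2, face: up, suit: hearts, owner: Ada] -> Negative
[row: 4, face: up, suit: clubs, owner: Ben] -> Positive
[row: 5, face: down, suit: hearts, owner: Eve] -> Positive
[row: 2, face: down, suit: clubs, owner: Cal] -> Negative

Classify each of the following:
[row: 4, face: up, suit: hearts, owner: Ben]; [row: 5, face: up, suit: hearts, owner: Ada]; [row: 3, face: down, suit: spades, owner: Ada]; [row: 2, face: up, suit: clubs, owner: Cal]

The simplest hypothesis consistent with all the labels is: row ≥ 4.
[row: 4, face: up, suit: hearts, owner: Ben] — row = 4, hence Positive. [row: 5, face: up, suit: hearts, owner: Ada] — row = 5, hence Positive. [row: 3, face: down, suit: spades, owner: Ada] — row = 3, hence Negative. [row: 2, face: up, suit: clubs, owner: Cal] — row = 2, hence Negative.

Positive, Positive, Negative, Negative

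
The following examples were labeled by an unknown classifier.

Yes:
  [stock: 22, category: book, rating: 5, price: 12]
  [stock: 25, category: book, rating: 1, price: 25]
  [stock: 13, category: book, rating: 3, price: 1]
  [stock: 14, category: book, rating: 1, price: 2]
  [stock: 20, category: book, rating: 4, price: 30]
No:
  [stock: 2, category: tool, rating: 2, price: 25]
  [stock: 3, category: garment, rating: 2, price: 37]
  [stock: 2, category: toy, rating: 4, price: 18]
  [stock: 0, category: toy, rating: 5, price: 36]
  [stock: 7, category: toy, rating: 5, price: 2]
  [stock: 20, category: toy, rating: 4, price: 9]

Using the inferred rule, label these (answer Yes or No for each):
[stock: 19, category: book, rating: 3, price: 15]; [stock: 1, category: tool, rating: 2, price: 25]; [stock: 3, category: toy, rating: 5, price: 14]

One predicate separates the groups cleanly: category is book.
[stock: 19, category: book, rating: 3, price: 15]: category is book, meets the rule → Yes.
[stock: 1, category: tool, rating: 2, price: 25]: category is tool, fails this test → No.
[stock: 3, category: toy, rating: 5, price: 14]: category is toy, fails this test → No.

Yes, No, No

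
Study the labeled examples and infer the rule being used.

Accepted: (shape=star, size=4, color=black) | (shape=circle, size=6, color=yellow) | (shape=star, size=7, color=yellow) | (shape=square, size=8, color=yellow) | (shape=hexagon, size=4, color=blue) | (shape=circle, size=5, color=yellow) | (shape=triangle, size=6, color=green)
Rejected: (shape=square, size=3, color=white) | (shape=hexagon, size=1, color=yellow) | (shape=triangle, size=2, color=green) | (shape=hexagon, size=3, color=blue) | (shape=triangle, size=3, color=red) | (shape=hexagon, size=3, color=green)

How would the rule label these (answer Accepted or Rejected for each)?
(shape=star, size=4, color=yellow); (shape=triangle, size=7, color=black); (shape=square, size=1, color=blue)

Rule: size ≥ 4. This holds for each 'Accepted' example and fails for each 'Rejected' one.

Accepted, Accepted, Rejected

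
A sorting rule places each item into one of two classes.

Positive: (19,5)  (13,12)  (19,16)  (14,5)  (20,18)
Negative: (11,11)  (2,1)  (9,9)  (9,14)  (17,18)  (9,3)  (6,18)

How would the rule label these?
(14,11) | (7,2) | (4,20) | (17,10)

Every 'Positive' example satisfies: first > second AND sum ≥ 18. None of the 'Negative' examples do.
(14,11): Positive (14 > 11, 14+11 = 25). (7,2): Negative (7 > 2, 7+2 = 9). (4,20): Negative (4 < 20, 4+20 = 24). (17,10): Positive (17 > 10, 17+10 = 27).

Positive, Negative, Negative, Positive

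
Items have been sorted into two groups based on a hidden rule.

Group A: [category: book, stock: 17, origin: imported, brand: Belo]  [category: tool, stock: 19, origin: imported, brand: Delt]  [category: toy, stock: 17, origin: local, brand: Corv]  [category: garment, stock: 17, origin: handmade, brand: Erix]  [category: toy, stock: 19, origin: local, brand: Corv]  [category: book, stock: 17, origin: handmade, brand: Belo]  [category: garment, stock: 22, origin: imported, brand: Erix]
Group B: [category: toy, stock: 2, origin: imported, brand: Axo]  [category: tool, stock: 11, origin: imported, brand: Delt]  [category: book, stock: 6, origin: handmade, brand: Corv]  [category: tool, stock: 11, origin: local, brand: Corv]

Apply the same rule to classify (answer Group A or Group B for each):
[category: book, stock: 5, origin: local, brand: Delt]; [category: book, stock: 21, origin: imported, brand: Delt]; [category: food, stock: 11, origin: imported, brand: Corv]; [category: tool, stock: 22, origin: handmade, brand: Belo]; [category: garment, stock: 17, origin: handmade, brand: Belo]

Group B, Group A, Group B, Group A, Group A

The rule appears to be: stock ≥ 17.
[category: book, stock: 5, origin: local, brand: Delt] → stock = 5 → Group B. [category: book, stock: 21, origin: imported, brand: Delt] → stock = 21 → Group A. [category: food, stock: 11, origin: imported, brand: Corv] → stock = 11 → Group B. [category: tool, stock: 22, origin: handmade, brand: Belo] → stock = 22 → Group A. [category: garment, stock: 17, origin: handmade, brand: Belo] → stock = 17 → Group A.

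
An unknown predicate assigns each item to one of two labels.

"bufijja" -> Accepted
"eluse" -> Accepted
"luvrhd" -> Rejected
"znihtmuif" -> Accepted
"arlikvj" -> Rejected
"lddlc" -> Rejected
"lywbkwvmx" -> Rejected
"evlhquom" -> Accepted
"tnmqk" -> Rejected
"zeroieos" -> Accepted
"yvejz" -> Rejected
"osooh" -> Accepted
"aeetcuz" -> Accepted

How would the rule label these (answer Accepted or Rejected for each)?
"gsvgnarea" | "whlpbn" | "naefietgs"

Accepted, Rejected, Accepted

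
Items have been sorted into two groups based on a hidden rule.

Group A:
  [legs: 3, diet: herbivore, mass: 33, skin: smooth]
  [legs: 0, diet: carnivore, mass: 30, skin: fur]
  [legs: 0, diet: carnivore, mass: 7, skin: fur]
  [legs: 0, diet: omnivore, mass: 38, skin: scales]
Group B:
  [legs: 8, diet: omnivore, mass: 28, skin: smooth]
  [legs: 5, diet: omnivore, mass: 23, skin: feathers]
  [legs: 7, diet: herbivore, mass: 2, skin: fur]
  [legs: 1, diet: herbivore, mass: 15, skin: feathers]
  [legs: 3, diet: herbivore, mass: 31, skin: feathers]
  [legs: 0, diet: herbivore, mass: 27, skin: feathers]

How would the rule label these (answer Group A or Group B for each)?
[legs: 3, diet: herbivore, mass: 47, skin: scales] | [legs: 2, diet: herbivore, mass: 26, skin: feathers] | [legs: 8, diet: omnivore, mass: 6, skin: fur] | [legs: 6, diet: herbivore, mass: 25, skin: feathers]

Group A, Group B, Group B, Group B

Rule: diet is carnivore OR mass ≥ 33. This holds for each 'Group A' example and fails for each 'Group B' one.
Group A: [legs: 3, diet: herbivore, mass: 47, skin: scales], since diet is herbivore, mass = 47. Group B: [legs: 2, diet: herbivore, mass: 26, skin: feathers], since diet is herbivore, mass = 26. Group B: [legs: 8, diet: omnivore, mass: 6, skin: fur], since diet is omnivore, mass = 6. Group B: [legs: 6, diet: herbivore, mass: 25, skin: feathers], since diet is herbivore, mass = 25.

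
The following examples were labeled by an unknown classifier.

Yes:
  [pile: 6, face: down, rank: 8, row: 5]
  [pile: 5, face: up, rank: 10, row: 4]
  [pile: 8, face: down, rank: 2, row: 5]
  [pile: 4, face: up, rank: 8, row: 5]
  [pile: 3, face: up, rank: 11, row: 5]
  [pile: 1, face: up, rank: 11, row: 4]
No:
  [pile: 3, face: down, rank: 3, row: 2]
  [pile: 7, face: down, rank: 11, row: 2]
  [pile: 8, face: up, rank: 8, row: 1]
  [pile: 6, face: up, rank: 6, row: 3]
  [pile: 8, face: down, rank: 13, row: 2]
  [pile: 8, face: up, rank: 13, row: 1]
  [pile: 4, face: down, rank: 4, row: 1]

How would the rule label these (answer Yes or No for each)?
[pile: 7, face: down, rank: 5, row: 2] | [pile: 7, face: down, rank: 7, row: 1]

The classifier is using: row ≥ 4.

No, No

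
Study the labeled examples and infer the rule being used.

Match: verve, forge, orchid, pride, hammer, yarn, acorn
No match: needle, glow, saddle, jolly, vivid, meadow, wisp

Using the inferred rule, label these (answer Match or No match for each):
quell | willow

The classifier is using: contains 'r'.
quell: no 'r' — does not satisfy this, so No match.
willow: no 'r' — does not satisfy this, so No match.

No match, No match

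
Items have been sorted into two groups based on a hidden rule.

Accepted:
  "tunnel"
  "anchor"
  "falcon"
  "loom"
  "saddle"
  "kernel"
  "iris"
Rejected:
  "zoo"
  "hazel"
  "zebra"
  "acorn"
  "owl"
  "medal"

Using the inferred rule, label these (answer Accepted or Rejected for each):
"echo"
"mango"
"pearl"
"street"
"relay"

'Accepted' ⟺ even length.

Accepted, Rejected, Rejected, Accepted, Rejected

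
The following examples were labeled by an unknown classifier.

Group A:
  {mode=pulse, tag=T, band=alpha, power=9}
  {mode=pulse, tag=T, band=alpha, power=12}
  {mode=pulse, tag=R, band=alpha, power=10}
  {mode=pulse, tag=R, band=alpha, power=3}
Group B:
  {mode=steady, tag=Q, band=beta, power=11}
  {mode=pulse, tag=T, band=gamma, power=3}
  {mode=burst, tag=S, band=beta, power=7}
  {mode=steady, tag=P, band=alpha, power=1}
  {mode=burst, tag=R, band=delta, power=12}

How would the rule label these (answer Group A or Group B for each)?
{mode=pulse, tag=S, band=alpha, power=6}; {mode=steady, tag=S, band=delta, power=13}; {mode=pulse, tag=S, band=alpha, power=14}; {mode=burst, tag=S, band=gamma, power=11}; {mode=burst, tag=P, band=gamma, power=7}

Group A, Group B, Group A, Group B, Group B

The rule appears to be: band is alpha AND mode is pulse.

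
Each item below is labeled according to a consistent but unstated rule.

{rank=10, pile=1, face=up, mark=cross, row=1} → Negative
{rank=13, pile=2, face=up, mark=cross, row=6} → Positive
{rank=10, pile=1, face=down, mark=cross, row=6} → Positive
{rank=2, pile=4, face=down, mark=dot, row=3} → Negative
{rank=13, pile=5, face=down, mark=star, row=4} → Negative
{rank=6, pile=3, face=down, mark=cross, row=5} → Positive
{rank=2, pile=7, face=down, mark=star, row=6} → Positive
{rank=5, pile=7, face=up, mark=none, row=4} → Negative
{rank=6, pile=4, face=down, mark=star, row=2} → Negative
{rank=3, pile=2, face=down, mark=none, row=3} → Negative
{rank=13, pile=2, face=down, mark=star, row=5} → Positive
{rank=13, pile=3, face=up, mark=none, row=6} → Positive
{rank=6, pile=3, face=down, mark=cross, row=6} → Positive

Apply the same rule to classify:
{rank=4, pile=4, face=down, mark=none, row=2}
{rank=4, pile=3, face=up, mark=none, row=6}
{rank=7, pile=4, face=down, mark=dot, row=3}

Negative, Positive, Negative

'Positive' ⟺ row ≥ 5.
{rank=4, pile=4, face=down, mark=none, row=2}: Negative (row = 2). {rank=4, pile=3, face=up, mark=none, row=6}: Positive (row = 6). {rank=7, pile=4, face=down, mark=dot, row=3}: Negative (row = 3).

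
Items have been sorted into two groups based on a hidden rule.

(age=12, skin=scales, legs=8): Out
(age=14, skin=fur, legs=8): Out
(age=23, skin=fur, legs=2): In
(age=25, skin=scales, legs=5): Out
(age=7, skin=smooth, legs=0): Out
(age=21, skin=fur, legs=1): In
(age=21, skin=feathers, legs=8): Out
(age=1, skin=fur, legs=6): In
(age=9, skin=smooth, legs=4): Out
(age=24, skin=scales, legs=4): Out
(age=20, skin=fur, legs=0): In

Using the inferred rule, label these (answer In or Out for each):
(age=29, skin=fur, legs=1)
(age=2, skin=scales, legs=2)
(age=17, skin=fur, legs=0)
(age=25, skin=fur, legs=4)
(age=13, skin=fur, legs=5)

Rule: skin is fur AND legs ≤ 6. This holds for each 'In' example and fails for each 'Out' one.
(age=29, skin=fur, legs=1) — skin is fur, legs = 1, hence In.
(age=2, skin=scales, legs=2) — skin is scales, legs = 2, hence Out.
(age=17, skin=fur, legs=0) — skin is fur, legs = 0, hence In.
(age=25, skin=fur, legs=4) — skin is fur, legs = 4, hence In.
(age=13, skin=fur, legs=5) — skin is fur, legs = 5, hence In.

In, Out, In, In, In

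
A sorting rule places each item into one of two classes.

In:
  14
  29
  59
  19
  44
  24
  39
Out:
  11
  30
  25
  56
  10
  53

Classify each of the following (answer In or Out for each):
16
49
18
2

The rule appears to be: ≡ 4 (mod 5).
16: 16 mod 5 = 1 — lacks this property, so Out. 49: 49 mod 5 = 4 — has this property, so In. 18: 18 mod 5 = 3 — lacks this property, so Out. 2: 2 mod 5 = 2 — lacks this property, so Out.

Out, In, Out, Out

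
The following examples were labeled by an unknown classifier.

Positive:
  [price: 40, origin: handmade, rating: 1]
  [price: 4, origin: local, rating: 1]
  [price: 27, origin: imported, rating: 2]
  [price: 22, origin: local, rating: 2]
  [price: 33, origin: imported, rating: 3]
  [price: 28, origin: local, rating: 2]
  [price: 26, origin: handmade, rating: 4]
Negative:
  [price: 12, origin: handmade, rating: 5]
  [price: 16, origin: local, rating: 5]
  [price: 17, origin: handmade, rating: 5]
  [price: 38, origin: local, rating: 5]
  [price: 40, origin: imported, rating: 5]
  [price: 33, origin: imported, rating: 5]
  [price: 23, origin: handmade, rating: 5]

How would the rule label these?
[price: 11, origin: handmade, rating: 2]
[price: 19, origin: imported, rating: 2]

Positive, Positive

The simplest hypothesis consistent with all the labels is: rating ≤ 4.
[price: 11, origin: handmade, rating: 2]: Positive (rating = 2). [price: 19, origin: imported, rating: 2]: Positive (rating = 2).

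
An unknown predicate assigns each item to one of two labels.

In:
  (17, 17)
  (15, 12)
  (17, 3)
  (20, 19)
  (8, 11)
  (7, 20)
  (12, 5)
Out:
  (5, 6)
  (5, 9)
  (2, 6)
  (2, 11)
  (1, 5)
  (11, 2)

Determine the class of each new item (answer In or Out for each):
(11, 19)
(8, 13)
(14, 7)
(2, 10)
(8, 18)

In, In, In, Out, In

A rule that fits every label: sum ≥ 17 — true of each 'In' example, false of each 'Out' one.
(11, 19): 11+19 = 30 — checks out, so In. (8, 13): 8+13 = 21 — checks out, so In. (14, 7): 14+7 = 21 — checks out, so In. (2, 10): 2+10 = 12 — does not satisfy this, so Out. (8, 18): 8+18 = 26 — checks out, so In.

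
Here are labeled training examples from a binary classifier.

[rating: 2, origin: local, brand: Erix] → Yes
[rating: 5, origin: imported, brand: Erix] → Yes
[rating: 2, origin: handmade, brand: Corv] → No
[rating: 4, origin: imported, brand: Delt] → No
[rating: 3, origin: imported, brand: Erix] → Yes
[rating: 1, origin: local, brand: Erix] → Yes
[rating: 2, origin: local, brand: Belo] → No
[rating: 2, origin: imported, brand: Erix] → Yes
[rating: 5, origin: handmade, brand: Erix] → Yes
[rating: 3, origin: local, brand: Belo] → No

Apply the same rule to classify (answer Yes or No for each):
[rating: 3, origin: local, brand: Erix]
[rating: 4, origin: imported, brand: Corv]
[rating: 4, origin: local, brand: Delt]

Yes, No, No

The simplest hypothesis consistent with all the labels is: brand is Erix.
[rating: 3, origin: local, brand: Erix] — brand is Erix, hence Yes.
[rating: 4, origin: imported, brand: Corv] — brand is Corv, hence No.
[rating: 4, origin: local, brand: Delt] — brand is Delt, hence No.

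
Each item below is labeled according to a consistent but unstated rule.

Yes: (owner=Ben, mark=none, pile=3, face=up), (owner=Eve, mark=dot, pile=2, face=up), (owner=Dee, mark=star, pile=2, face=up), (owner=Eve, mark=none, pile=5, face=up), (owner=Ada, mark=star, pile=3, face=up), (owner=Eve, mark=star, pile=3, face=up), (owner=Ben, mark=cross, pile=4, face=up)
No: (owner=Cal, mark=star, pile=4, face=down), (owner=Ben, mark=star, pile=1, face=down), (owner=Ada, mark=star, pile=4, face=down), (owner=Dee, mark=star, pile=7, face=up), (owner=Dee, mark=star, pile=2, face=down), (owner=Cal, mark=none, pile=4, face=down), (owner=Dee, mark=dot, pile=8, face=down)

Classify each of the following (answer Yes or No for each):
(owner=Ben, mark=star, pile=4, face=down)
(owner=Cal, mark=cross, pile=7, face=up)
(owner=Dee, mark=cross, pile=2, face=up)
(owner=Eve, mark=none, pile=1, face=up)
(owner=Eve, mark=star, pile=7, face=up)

The rule appears to be: face is up AND pile ≤ 5.
(owner=Ben, mark=star, pile=4, face=down) → face is down, pile = 4 → No.
(owner=Cal, mark=cross, pile=7, face=up) → face is up, pile = 7 → No.
(owner=Dee, mark=cross, pile=2, face=up) → face is up, pile = 2 → Yes.
(owner=Eve, mark=none, pile=1, face=up) → face is up, pile = 1 → Yes.
(owner=Eve, mark=star, pile=7, face=up) → face is up, pile = 7 → No.

No, No, Yes, Yes, No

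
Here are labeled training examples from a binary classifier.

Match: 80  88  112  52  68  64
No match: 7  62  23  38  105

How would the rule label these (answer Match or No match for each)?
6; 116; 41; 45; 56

A rule that fits every label: multiple of 4 — true of each 'Match' example, false of each 'No match' one.
6: No match (6 = 4·1 + 2).
116: Match (116 = 4·29).
41: No match (41 = 4·10 + 1).
45: No match (45 = 4·11 + 1).
56: Match (56 = 4·14).

No match, Match, No match, No match, Match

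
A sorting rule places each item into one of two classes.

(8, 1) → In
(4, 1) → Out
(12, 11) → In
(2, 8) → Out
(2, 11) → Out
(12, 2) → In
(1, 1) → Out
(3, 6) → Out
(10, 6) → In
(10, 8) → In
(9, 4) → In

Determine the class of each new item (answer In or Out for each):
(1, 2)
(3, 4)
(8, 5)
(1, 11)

Out, Out, In, Out

The rule appears to be: first ≥ 6.
(1, 2) → first 1 → Out.
(3, 4) → first 3 → Out.
(8, 5) → first 8 → In.
(1, 11) → first 1 → Out.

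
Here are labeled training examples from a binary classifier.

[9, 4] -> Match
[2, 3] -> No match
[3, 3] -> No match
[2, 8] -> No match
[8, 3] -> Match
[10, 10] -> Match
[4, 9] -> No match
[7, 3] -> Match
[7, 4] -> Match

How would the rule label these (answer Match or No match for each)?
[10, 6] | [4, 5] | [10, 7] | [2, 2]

The pattern is that an item is 'Match' exactly when: first ≥ 7.

Match, No match, Match, No match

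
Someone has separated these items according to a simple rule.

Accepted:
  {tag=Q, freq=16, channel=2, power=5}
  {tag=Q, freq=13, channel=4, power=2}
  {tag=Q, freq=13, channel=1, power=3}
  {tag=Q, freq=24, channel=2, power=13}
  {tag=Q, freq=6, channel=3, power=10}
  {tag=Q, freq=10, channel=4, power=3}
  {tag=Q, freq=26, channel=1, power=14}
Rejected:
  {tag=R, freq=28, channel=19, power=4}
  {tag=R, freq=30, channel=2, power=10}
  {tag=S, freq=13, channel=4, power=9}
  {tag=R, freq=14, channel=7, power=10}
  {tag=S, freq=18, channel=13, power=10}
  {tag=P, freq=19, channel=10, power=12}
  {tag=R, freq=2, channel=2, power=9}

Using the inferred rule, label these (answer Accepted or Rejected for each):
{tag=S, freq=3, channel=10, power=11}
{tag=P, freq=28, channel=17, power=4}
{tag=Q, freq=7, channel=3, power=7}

Rejected, Rejected, Accepted

All 'Accepted' examples share one property — tag is Q — and every 'Rejected' example lacks it.
Rejected: {tag=S, freq=3, channel=10, power=11}, since tag is S.
Rejected: {tag=P, freq=28, channel=17, power=4}, since tag is P.
Accepted: {tag=Q, freq=7, channel=3, power=7}, since tag is Q.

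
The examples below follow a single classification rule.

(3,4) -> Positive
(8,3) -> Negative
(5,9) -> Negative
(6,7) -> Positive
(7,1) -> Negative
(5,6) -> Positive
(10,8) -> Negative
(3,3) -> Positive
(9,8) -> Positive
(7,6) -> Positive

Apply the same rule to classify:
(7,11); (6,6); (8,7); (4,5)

Negative, Positive, Positive, Positive

All 'Positive' examples share one property — |first − second| ≤ 1 — and every 'Negative' example lacks it.
(7,11): Negative (|7−11| = 4).
(6,6): Positive (|6−6| = 0).
(8,7): Positive (|8−7| = 1).
(4,5): Positive (|4−5| = 1).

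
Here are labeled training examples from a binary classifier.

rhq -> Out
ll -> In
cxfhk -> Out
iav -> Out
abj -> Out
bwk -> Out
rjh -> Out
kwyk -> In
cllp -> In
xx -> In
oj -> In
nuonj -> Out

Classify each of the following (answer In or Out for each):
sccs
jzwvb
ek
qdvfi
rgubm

In, Out, In, Out, Out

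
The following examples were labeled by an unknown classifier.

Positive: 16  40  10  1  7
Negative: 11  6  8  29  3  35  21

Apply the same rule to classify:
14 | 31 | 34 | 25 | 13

Looking at the examples, the only property every 'Positive' case has and every 'Negative' case lacks is: ≡ 1 (mod 3).
14 → 14 mod 3 = 2 → Negative. 31 → 31 mod 3 = 1 → Positive. 34 → 34 mod 3 = 1 → Positive. 25 → 25 mod 3 = 1 → Positive. 13 → 13 mod 3 = 1 → Positive.

Negative, Positive, Positive, Positive, Positive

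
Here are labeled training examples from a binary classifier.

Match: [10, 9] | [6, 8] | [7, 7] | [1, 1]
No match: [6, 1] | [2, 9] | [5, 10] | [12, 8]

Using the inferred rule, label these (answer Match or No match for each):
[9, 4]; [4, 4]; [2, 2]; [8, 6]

All 'Match' examples share one property — |first − second| ≤ 2 — and every 'No match' example lacks it.
[9, 4] → |9−4| = 5 → No match. [4, 4] → |4−4| = 0 → Match. [2, 2] → |2−2| = 0 → Match. [8, 6] → |8−6| = 2 → Match.

No match, Match, Match, Match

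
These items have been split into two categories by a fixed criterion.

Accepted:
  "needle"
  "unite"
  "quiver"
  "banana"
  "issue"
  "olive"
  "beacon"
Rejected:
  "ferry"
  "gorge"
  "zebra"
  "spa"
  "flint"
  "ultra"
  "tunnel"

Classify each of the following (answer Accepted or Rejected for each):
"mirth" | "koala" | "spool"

Rejected, Accepted, Rejected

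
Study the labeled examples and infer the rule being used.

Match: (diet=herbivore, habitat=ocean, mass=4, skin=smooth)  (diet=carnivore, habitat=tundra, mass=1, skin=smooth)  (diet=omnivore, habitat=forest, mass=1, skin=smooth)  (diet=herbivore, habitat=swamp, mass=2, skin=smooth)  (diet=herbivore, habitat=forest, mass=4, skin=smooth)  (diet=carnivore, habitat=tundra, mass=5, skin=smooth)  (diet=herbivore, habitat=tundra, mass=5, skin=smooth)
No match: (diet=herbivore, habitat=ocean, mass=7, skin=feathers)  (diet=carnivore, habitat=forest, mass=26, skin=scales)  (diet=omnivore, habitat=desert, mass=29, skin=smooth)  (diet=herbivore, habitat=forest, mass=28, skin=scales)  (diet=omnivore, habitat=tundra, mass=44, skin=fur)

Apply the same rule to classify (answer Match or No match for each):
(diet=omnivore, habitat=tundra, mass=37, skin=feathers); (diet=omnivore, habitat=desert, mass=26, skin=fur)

No match, No match

Every 'Match' example satisfies: mass ≤ 5. None of the 'No match' examples do.
(diet=omnivore, habitat=tundra, mass=37, skin=feathers): mass = 37 — lacks this property, so No match. (diet=omnivore, habitat=desert, mass=26, skin=fur): mass = 26 — lacks this property, so No match.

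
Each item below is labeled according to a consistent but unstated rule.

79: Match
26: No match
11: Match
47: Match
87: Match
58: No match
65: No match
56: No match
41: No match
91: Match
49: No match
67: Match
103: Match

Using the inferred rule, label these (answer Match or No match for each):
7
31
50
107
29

Match, Match, No match, Match, No match

Rule: ≡ 3 (mod 4). This holds for each 'Match' example and fails for each 'No match' one.
7: 7 mod 4 = 3 — passes, so Match. 31: 31 mod 4 = 3 — passes, so Match. 50: 50 mod 4 = 2 — does not fit, so No match. 107: 107 mod 4 = 3 — passes, so Match. 29: 29 mod 4 = 1 — does not fit, so No match.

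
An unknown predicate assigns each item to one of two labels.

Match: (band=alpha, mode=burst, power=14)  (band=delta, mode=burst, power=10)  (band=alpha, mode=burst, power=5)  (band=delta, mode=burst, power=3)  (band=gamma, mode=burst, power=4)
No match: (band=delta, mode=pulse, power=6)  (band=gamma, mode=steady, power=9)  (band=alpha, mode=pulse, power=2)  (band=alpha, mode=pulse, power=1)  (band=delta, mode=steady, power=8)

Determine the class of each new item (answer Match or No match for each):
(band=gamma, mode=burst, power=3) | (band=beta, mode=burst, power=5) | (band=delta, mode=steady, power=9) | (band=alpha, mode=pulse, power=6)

The distinguishing property — mode is burst — holds for all the 'Match' cases and none of the 'No match' cases.
Match: (band=gamma, mode=burst, power=3), since mode is burst. Match: (band=beta, mode=burst, power=5), since mode is burst. No match: (band=delta, mode=steady, power=9), since mode is steady. No match: (band=alpha, mode=pulse, power=6), since mode is pulse.

Match, Match, No match, No match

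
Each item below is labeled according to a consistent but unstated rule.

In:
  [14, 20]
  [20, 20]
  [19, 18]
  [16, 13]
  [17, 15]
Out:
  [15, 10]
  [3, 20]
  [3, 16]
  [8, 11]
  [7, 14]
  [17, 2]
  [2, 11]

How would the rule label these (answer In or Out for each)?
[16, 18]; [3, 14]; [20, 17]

Rule: sum ≥ 29. This holds for each 'In' example and fails for each 'Out' one.
[16, 18]: In (16+18 = 34). [3, 14]: Out (3+14 = 17). [20, 17]: In (20+17 = 37).

In, Out, In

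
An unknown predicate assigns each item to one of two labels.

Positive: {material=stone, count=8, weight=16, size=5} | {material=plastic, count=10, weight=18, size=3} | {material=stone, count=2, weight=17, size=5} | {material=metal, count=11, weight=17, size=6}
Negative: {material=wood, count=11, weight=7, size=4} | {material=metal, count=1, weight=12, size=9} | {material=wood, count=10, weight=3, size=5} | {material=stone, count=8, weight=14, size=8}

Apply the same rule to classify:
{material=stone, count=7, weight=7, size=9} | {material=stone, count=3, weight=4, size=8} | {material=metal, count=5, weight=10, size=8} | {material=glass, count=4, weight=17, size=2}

Negative, Negative, Negative, Positive

One predicate separates the groups cleanly: weight ≥ 16.
{material=stone, count=7, weight=7, size=9} → weight = 7 → Negative.
{material=stone, count=3, weight=4, size=8} → weight = 4 → Negative.
{material=metal, count=5, weight=10, size=8} → weight = 10 → Negative.
{material=glass, count=4, weight=17, size=2} → weight = 17 → Positive.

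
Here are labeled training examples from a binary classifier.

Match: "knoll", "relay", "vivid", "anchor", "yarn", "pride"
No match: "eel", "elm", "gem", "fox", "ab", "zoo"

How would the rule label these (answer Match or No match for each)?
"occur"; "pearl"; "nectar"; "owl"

The pattern is that an item is 'Match' exactly when: length ≥ 4.
"occur" — length 5, hence Match. "pearl" — length 5, hence Match. "nectar" — length 6, hence Match. "owl" — length 3, hence No match.

Match, Match, Match, No match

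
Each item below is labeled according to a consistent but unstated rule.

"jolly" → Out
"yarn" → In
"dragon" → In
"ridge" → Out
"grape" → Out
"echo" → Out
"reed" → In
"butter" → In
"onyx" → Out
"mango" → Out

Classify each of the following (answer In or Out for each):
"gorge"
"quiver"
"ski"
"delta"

Out, In, Out, Out

The common property of the 'In' items is: even length AND contains 'r'. No 'Out' item has it.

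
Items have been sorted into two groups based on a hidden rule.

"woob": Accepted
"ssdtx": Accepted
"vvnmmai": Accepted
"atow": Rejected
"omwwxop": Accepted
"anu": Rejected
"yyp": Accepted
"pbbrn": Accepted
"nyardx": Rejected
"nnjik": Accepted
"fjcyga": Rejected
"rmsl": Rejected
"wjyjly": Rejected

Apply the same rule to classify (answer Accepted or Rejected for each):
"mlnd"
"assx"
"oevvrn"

Rejected, Accepted, Accepted

Comparing the two groups points to one rule — has a double letter.
"mlnd": no doubled letter, doesn't match → Rejected.
"assx": 'ss' doubled, matches → Accepted.
"oevvrn": 'vv' doubled, matches → Accepted.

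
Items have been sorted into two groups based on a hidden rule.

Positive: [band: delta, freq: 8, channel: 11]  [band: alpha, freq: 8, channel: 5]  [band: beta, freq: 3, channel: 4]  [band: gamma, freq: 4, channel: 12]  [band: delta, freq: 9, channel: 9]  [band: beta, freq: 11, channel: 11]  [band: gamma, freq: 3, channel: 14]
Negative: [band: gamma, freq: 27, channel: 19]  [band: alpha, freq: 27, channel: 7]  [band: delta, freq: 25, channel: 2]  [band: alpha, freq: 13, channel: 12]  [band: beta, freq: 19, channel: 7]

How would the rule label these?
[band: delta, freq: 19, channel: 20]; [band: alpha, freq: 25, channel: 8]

Negative, Negative

The common property of the 'Positive' items is: freq ≤ 11. No 'Negative' item has it.
[band: delta, freq: 19, channel: 20] — freq = 19, hence Negative. [band: alpha, freq: 25, channel: 8] — freq = 25, hence Negative.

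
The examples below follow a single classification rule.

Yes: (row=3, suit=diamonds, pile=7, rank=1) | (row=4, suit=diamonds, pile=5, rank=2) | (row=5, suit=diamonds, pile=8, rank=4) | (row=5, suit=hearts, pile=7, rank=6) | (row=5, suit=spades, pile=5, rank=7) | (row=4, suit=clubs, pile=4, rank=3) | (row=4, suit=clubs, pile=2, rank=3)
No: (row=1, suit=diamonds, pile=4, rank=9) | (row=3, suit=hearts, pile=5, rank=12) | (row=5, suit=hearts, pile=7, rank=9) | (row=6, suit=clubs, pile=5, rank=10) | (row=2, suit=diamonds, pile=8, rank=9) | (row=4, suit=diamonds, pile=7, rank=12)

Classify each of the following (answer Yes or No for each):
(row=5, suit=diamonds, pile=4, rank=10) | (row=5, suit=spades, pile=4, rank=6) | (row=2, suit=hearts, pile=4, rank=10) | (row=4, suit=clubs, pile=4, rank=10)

The rule appears to be: rank ≤ 7.
(row=5, suit=diamonds, pile=4, rank=10): No (rank = 10). (row=5, suit=spades, pile=4, rank=6): Yes (rank = 6). (row=2, suit=hearts, pile=4, rank=10): No (rank = 10). (row=4, suit=clubs, pile=4, rank=10): No (rank = 10).

No, Yes, No, No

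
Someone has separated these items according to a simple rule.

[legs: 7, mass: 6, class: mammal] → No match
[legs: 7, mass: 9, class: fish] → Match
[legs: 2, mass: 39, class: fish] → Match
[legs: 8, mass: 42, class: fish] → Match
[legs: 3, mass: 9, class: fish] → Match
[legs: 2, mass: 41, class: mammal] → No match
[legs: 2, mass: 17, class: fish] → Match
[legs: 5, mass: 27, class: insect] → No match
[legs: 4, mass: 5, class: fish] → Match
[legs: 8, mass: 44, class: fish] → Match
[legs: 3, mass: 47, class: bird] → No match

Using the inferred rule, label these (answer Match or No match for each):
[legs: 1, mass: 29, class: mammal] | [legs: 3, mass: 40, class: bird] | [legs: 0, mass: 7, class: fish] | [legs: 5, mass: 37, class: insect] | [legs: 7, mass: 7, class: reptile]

Checking candidate rules against both groups, what survives is: class is fish.
No match: [legs: 1, mass: 29, class: mammal], since class is mammal. No match: [legs: 3, mass: 40, class: bird], since class is bird. Match: [legs: 0, mass: 7, class: fish], since class is fish. No match: [legs: 5, mass: 37, class: insect], since class is insect. No match: [legs: 7, mass: 7, class: reptile], since class is reptile.

No match, No match, Match, No match, No match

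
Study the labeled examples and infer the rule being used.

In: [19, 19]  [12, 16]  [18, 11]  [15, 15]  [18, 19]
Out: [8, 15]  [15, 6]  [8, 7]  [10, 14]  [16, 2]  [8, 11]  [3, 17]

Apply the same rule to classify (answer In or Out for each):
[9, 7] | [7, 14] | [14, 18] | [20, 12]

The pattern is that an item is 'In' exactly when: sum ≥ 28.

Out, Out, In, In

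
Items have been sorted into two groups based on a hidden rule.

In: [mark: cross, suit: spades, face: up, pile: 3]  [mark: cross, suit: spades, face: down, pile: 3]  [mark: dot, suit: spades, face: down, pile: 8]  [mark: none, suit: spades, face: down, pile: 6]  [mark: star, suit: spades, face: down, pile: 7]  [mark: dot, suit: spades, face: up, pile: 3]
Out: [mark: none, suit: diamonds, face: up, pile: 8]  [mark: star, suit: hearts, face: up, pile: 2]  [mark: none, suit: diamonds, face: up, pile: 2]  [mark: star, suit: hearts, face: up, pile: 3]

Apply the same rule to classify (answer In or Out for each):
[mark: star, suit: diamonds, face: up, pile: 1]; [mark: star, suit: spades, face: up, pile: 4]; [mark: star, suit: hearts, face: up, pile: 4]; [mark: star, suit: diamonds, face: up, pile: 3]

Out, In, Out, Out

Looking at the examples, the only property every 'In' case has and every 'Out' case lacks is: suit is spades.
[mark: star, suit: diamonds, face: up, pile: 1] → suit is diamonds → Out. [mark: star, suit: spades, face: up, pile: 4] → suit is spades → In. [mark: star, suit: hearts, face: up, pile: 4] → suit is hearts → Out. [mark: star, suit: diamonds, face: up, pile: 3] → suit is diamonds → Out.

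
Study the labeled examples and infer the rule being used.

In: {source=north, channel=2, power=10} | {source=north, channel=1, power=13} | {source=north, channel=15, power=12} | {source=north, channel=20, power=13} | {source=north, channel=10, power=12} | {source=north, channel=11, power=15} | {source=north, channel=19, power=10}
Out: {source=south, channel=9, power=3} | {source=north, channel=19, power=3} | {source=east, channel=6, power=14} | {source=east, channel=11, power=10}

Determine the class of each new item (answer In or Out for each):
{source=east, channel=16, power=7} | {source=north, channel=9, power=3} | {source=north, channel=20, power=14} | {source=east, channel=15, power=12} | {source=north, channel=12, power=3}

Out, Out, In, Out, Out

One predicate separates the groups cleanly: source is north AND power ≥ 10.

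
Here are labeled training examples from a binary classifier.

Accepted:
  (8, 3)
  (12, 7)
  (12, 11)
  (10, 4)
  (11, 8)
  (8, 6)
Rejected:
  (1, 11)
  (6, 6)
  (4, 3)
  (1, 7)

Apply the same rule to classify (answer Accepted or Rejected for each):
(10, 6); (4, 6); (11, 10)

Accepted, Rejected, Accepted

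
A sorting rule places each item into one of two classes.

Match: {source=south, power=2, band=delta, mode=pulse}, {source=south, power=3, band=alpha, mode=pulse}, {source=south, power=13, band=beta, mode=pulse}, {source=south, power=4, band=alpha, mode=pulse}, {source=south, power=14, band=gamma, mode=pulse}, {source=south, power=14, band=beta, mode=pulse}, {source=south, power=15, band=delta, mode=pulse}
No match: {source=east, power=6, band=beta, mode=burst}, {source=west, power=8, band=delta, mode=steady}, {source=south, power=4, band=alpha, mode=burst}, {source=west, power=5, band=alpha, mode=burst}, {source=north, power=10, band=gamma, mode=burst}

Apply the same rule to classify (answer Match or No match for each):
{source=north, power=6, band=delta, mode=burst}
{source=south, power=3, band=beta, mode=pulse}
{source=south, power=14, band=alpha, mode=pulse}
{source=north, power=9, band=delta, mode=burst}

Comparing the two groups points to one rule — mode is pulse.
{source=north, power=6, band=delta, mode=burst}: No match (mode is burst). {source=south, power=3, band=beta, mode=pulse}: Match (mode is pulse). {source=south, power=14, band=alpha, mode=pulse}: Match (mode is pulse). {source=north, power=9, band=delta, mode=burst}: No match (mode is burst).

No match, Match, Match, No match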